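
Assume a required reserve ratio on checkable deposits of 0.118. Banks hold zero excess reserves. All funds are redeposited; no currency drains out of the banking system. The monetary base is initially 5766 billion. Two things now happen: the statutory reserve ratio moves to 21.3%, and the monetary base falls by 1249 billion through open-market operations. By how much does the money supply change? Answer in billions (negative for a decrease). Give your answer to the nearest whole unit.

Before: m₁ = 1 / (0.118) ≈ 8.47458, MB₁ = 5766, so M₁ = 8.47458 × 5766 ≈ 48864.4283 billion.
After: m₂ = 1 / (0.213) ≈ 4.69484, MB₂ = 5766 − 1249 = 4517, so M₂ = 4.69484 × 4517 ≈ 21206.5923 billion.
ΔM = M₂ − M₁ = 21206.5923 − 48864.4283 = -27657.836 billion.

-27658 billion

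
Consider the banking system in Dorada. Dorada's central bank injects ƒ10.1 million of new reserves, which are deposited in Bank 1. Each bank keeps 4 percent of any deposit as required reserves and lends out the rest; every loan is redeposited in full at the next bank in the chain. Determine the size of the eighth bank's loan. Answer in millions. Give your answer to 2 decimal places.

Each bank lends a fraction (1 − rr) = 0.9600 of the deposit it receives, so Bank 8 receives 10.1·0.9600^7 and lends 10.1·0.9600^8 ≈ 7.2860 million.

ƒ7.29 million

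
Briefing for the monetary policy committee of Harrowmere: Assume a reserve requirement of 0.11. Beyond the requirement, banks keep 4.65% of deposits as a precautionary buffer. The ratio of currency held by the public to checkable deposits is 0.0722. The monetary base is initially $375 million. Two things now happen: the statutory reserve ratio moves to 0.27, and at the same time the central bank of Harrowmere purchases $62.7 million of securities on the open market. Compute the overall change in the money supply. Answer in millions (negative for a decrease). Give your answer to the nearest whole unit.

Before: m₁ = (1 + 0.0722) / (0.11 + 0.0465 + 0.0722) ≈ 4.6882, MB₁ = 375, so M₁ = 4.6882 × 375 = 1758.075 million.
After: m₂ = (1 + 0.0722) / (0.27 + 0.0465 + 0.0722) ≈ 2.7584, MB₂ = 375 + 62.7 = 437.7, so M₂ = 2.7584 × 437.7 ≈ 1207.3517 million.
ΔM = M₂ − M₁ = 1207.3517 − 1758.075 = -550.7233 million.

-551 million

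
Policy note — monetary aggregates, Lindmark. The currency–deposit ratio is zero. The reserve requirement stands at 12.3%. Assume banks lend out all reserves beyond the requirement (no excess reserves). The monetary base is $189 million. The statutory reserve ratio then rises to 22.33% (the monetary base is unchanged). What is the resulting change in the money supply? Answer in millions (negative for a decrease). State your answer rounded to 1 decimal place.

-690.2 million

Initially m₁ = 1 / (0.123) ≈ 8.13008, so M₁ = 8.13008 × 189 ≈ 1536.5851 million.
After the change m₂ = 1 / (0.2233) ≈ 4.47828, so M₂ = 4.47828 × 189 ≈ 846.3949 million.
ΔM = M₂ − M₁ = 846.3949 − 1536.5851 = -690.1902 million.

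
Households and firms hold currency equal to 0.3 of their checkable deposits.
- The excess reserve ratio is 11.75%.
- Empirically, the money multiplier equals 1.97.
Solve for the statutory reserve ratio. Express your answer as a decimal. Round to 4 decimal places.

Using m = 1.97. Since m = (1 + c)/(c + rr + e), the denominator satisfies c + rr + e = (1 + c)/m = (1 + 0.3) / 1.97 ≈ 0.659898.
With c = 0.3 and e = 0.1175, the statutory reserve ratio is 0.659898 − 0.3 − 0.1175 = 0.242398.

0.2424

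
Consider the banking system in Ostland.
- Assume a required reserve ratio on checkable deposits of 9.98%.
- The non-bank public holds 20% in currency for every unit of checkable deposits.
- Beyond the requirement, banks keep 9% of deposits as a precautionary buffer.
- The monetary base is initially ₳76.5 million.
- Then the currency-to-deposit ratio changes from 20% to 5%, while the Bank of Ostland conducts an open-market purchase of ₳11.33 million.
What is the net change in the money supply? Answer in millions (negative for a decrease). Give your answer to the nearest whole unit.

₳149 million

Before: m₁ = (1 + 0.2) / (0.0998 + 0.09 + 0.2) ≈ 3.0785, MB₁ = 76.5, so M₁ = 3.0785 × 76.5 ≈ 235.5052 million.
After: m₂ = (1 + 0.05) / (0.0998 + 0.09 + 0.05) ≈ 4.3786, MB₂ = 76.5 + 11.33 = 87.83, so M₂ = 4.3786 × 87.83 ≈ 384.5724 million.
ΔM = M₂ − M₁ = 384.5724 − 235.5052 = 149.0672 million.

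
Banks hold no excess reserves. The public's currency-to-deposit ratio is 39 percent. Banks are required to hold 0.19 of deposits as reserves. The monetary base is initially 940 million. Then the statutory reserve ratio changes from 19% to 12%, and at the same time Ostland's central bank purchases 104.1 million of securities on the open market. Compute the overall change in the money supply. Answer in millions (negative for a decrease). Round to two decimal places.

592.93 million

Before: m₁ = (1 + 0.39) / (0.19 + 0.39) ≈ 2.3965517, MB₁ = 940, so M₁ = 2.3965517 × 940 ≈ 2252.7586 million.
After: m₂ = (1 + 0.39) / (0.12 + 0.39) ≈ 2.7254902, MB₂ = 940 + 104.1 = 1044.1, so M₂ = 2.7254902 × 1044.1 ≈ 2845.6843 million.
ΔM = M₂ − M₁ = 2845.6843 − 2252.7586 = 592.9257 million.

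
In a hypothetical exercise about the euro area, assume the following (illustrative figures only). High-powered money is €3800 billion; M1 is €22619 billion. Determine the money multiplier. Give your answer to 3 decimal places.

5.952

The money multiplier is m = M / MB = 22619 / 3800 ≈ 5.95237.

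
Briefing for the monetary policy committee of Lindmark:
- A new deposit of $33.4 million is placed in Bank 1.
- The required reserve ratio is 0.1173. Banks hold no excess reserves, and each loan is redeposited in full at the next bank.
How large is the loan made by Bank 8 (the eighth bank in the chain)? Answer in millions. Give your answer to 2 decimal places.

$12.31 million

Each bank lends a fraction (1 − rr) = 0.8827 of the deposit it receives, so Bank 8 receives 33.4·0.8827^7 and lends 33.4·0.8827^8 ≈ 12.3098 million.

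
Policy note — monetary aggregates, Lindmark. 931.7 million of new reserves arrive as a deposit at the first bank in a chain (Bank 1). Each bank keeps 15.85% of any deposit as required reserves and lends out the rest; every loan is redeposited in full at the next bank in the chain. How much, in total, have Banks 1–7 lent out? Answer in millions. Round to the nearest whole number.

3469 million

Bank i lends (1 − rr)^i of the original deposit: Bank 1 lends 931.7·0.8415 ≈ 784.0256, Bank 2 lends 931.7·0.8415² ≈ 659.7575, and so on.
Summing a geometric series: total = 931.7·[0.8415·(1 − 0.8415^7) / (1 − 0.8415)] ≈ 3468.5152 million.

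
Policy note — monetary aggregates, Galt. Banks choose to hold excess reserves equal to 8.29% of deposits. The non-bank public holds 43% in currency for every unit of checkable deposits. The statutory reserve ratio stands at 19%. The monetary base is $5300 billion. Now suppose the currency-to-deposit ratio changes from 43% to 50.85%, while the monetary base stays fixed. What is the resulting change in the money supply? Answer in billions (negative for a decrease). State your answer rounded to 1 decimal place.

Initially m₁ = (1 + 0.43) / (0.19 + 0.0829 + 0.43) ≈ 2.034429, so M₁ = 2.034429 × 5300 = 10782.4737 billion.
After the change m₂ = (1 + 0.5085) / (0.19 + 0.0829 + 0.5085) ≈ 1.930509, so M₂ = 1.930509 × 5300 = 10231.6977 billion.
ΔM = M₂ − M₁ = 10231.6977 − 10782.4737 = -550.776 billion.

-550.8 billion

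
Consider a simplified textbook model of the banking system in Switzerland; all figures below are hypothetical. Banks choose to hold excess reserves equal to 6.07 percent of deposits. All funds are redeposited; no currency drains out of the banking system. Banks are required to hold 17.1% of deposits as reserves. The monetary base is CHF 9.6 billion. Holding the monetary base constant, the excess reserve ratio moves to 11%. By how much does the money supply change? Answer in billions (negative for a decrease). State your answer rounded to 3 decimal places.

Initially m₁ = 1 / (0.171 + 0.0607) ≈ 4.31593, so M₁ = 4.31593 × 9.6 ≈ 41.4329 billion.
After the change m₂ = 1 / (0.171 + 0.11) ≈ 3.55872, so M₂ = 3.55872 × 9.6 ≈ 34.1637 billion.
ΔM = M₂ − M₁ = 34.1637 − 41.4329 = -7.2692 billion.

-7.269 billion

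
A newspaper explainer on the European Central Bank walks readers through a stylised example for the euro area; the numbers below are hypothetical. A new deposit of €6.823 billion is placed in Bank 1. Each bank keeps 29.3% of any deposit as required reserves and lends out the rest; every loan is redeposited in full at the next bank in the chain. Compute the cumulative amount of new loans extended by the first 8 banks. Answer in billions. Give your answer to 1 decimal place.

Bank i lends (1 − rr)^i of the original deposit: Bank 1 lends 6.823·0.7070 ≈ 4.8239, Bank 2 lends 6.823·0.7070² ≈ 3.4105, and so on.
Summing a geometric series: total = 6.823·[0.7070·(1 − 0.7070^8) / (1 − 0.7070)] ≈ 15.4360 billion.

€15.4 billion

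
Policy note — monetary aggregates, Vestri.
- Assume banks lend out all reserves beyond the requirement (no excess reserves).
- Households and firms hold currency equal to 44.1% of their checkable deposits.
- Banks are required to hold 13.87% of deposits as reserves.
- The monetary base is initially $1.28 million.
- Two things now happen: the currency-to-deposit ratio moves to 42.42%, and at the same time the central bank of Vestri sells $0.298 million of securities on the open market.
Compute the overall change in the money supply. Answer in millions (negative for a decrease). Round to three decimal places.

Before: m₁ = (1 + 0.441) / (0.1387 + 0.441) ≈ 2.48577, MB₁ = 1.28, so M₁ = 2.48577 × 1.28 ≈ 3.1818 million.
After: m₂ = (1 + 0.4242) / (0.1387 + 0.4242) ≈ 2.53011, MB₂ = 1.28 − 0.298 = 0.982, so M₂ = 2.53011 × 0.982 ≈ 2.4846 million.
ΔM = M₂ − M₁ = 2.4846 − 3.1818 = -0.6972 million.

-0.697 million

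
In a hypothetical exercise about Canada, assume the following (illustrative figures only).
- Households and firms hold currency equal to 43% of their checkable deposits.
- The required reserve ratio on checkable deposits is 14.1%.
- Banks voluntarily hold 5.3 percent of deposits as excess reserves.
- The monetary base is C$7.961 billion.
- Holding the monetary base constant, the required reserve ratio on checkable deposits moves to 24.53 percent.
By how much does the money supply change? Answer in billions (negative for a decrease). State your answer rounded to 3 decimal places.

Initially m₁ = (1 + 0.43) / (0.141 + 0.053 + 0.43) ≈ 2.29167, so M₁ = 2.29167 × 7.961 ≈ 18.244 billion.
After the change m₂ = (1 + 0.43) / (0.2453 + 0.053 + 0.43) ≈ 1.96348, so M₂ = 1.96348 × 7.961 ≈ 15.6313 billion.
ΔM = M₂ − M₁ = 15.6313 − 18.244 = -2.6127 billion.

-2.613 billion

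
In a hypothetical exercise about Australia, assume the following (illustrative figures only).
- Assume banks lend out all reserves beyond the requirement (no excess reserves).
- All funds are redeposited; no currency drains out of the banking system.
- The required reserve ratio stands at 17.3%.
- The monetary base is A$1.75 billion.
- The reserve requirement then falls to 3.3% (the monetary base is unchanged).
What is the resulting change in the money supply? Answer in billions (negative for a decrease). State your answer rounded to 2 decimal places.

A$42.91 billion

Initially m₁ = 1 / (0.173) ≈ 5.7803, so M₁ = 5.7803 × 1.75 ≈ 10.1155 billion.
After the change m₂ = 1 / (0.033) ≈ 30.3030, so M₂ = 30.3030 × 1.75 ≈ 53.0303 billion.
ΔM = M₂ − M₁ = 53.0303 − 10.1155 = 42.9148 billion.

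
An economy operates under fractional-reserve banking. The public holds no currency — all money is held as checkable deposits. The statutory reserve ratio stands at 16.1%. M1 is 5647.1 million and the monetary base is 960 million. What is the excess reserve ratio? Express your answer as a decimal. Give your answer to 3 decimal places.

Using m = M/MB = 5647.1/960 ≈ 5.882396. Since m = (1 + c)/(c + rr + e), the denominator satisfies c + rr + e = (1 + c)/m = (1 + 0) / 5.882396 ≈ 0.169999.
With c = 0 and rr = 0.161, the excess reserve ratio is 0.169999 − 0 − 0.161 = 0.008999.

0.009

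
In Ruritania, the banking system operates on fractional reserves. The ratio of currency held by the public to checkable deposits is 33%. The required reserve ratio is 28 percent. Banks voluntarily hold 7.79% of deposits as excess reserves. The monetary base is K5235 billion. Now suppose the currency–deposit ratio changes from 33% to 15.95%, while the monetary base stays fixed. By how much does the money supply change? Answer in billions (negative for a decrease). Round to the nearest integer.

Initially m₁ = (1 + 0.33) / (0.28 + 0.0779 + 0.33) ≈ 1.93342, so M₁ = 1.93342 × 5235 = 10121.4537 billion.
After the change m₂ = (1 + 0.1595) / (0.28 + 0.0779 + 0.1595) ≈ 2.24101, so M₂ = 2.24101 × 5235 ≈ 11731.6874 billion.
ΔM = M₂ − M₁ = 11731.6874 − 10121.4537 = 1610.2337 billion.

K1610 billion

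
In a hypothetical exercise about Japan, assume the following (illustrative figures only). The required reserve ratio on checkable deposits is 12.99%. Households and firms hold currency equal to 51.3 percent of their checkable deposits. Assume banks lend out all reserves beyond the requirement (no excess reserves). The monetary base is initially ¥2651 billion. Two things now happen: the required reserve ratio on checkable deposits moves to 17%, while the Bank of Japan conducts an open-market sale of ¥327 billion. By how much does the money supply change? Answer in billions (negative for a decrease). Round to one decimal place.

-1090.7 billion

Before: m₁ = (1 + 0.513) / (0.1299 + 0.513) ≈ 2.353399, MB₁ = 2651, so M₁ = 2.353399 × 2651 ≈ 6238.8607 billion.
After: m₂ = (1 + 0.513) / (0.17 + 0.513) ≈ 2.215227, MB₂ = 2651 − 327 = 2324, so M₂ = 2.215227 × 2324 ≈ 5148.1875 billion.
ΔM = M₂ − M₁ = 5148.1875 − 6238.8607 = -1090.6732 billion.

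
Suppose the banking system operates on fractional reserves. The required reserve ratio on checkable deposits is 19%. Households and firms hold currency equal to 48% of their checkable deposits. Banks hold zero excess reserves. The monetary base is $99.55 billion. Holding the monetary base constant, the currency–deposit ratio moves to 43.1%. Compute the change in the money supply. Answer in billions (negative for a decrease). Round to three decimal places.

Initially m₁ = (1 + 0.48) / (0.19 + 0.48) ≈ 2.208955, so M₁ = 2.208955 × 99.55 ≈ 219.9015 billion.
After the change m₂ = (1 + 0.431) / (0.19 + 0.431) ≈ 2.304348, so M₂ = 2.304348 × 99.55 ≈ 229.3978 billion.
ΔM = M₂ − M₁ = 229.3978 − 219.9015 = 9.4963 billion.

$9.496 billion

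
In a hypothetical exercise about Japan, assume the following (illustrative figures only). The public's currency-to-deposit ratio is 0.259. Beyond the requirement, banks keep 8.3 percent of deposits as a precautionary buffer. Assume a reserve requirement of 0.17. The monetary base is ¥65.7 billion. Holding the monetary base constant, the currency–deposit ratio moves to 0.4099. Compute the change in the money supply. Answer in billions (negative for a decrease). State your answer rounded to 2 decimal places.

-21.82 billion

Initially m₁ = (1 + 0.259) / (0.17 + 0.083 + 0.259) ≈ 2.45898, so M₁ = 2.45898 × 65.7 ≈ 161.555 billion.
After the change m₂ = (1 + 0.4099) / (0.17 + 0.083 + 0.4099) ≈ 2.12687, so M₂ = 2.12687 × 65.7 ≈ 139.7354 billion.
ΔM = M₂ − M₁ = 139.7354 − 161.555 = -21.8196 billion.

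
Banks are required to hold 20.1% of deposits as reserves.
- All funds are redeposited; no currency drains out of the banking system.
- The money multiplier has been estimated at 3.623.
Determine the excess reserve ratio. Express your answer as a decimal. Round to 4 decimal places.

0.0750

Using m = 3.623. Since m = (1 + c)/(c + rr + e), the denominator satisfies c + rr + e = (1 + c)/m = (1 + 0) / 3.623 ≈ 0.276014.
With c = 0 and rr = 0.201, the excess reserve ratio is 0.276014 − 0 − 0.201 = 0.075014.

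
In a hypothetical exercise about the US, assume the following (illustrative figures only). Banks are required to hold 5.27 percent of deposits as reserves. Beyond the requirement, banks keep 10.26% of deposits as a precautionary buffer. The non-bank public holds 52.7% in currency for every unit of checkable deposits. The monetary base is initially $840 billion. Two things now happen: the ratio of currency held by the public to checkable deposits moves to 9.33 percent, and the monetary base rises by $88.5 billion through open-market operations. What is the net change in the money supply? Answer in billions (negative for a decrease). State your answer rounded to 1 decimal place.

Before: m₁ = (1 + 0.527) / (0.0527 + 0.1026 + 0.527) ≈ 2.23802, MB₁ = 840, so M₁ = 2.23802 × 840 = 1879.9368 billion.
After: m₂ = (1 + 0.0933) / (0.0527 + 0.1026 + 0.0933) ≈ 4.39783, MB₂ = 840 + 88.5 = 928.5, so M₂ = 4.39783 × 928.5 ≈ 4083.3852 billion.
ΔM = M₂ − M₁ = 4083.3852 − 1879.9368 = 2203.4484 billion.

$2203.4 billion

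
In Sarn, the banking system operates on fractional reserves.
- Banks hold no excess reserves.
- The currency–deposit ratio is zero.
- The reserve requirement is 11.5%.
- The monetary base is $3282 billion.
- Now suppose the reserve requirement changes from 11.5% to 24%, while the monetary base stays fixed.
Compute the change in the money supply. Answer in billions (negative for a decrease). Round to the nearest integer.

-14864 billion

Initially m₁ = 1 / (0.115) ≈ 8.69565, so M₁ = 8.69565 × 3282 = 28539.1233 billion.
After the change m₂ = 1 / (0.24) ≈ 4.16667, so M₂ = 4.16667 × 3282 ≈ 13675.0109 billion.
ΔM = M₂ − M₁ = 13675.0109 − 28539.1233 = -14864.1124 billion.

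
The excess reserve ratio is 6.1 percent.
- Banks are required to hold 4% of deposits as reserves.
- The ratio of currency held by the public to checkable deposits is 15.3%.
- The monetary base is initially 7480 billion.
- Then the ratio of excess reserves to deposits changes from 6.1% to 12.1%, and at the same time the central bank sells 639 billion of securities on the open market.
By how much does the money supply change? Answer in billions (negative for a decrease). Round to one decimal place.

-8834.5 billion

Before: m₁ = (1 + 0.153) / (0.04 + 0.061 + 0.153) ≈ 4.539370, MB₁ = 7480, so M₁ = 4.539370 × 7480 = 33954.4876 billion.
After: m₂ = (1 + 0.153) / (0.04 + 0.121 + 0.153) ≈ 3.671975, MB₂ = 7480 − 639 = 6841, so M₂ = 3.671975 × 6841 ≈ 25119.981 billion.
ΔM = M₂ − M₁ = 25119.981 − 33954.4876 = -8834.5066 billion.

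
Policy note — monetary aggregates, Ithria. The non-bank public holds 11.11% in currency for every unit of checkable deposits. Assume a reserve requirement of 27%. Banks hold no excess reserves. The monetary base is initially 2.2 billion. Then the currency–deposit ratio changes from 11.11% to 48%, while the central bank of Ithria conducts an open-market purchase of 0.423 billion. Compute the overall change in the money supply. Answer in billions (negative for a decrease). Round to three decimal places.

Before: m₁ = (1 + 0.1111) / (0.27 + 0.1111) ≈ 2.91551, MB₁ = 2.2, so M₁ = 2.91551 × 2.2 ≈ 6.4141 billion.
After: m₂ = (1 + 0.48) / (0.27 + 0.48) ≈ 1.97333, MB₂ = 2.2 + 0.423 = 2.623, so M₂ = 1.97333 × 2.623 ≈ 5.176 billion.
ΔM = M₂ − M₁ = 5.176 − 6.4141 = -1.2381 billion.

-1.238 billion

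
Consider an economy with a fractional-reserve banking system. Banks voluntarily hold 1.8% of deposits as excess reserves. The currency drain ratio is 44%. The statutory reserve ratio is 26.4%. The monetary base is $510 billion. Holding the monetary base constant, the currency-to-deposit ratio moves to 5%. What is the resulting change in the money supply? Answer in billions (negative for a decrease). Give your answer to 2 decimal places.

Initially m₁ = (1 + 0.44) / (0.264 + 0.018 + 0.44) ≈ 1.994460, so M₁ = 1.994460 × 510 = 1017.1746 billion.
After the change m₂ = (1 + 0.05) / (0.264 + 0.018 + 0.05) ≈ 3.162651, so M₂ = 3.162651 × 510 ≈ 1612.952 billion.
ΔM = M₂ − M₁ = 1612.952 − 1017.1746 = 595.7774 billion.

$595.78 billion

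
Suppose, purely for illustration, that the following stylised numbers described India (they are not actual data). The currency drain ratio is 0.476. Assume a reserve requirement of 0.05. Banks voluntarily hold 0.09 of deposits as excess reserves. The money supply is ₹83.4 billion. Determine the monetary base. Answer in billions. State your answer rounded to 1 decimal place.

₹34.8 billion

The money multiplier is m = (1 + c) / (rr + e + c) = (1 + 0.476) / (0.05 + 0.09 + 0.476) ≈ 2.3961.
MB = M / m = 83.4 / 2.3961 ≈ 34.8066 billion.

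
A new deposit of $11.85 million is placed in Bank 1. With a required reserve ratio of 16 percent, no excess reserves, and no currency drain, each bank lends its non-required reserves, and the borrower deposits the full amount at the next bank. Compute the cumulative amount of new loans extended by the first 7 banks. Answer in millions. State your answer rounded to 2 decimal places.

Bank i lends (1 − rr)^i of the original deposit: Bank 1 lends 11.85·0.8400 = 9.9540, Bank 2 lends 11.85·0.8400² ≈ 8.3614, and so on.
Summing a geometric series: total = 11.85·[0.8400·(1 − 0.8400^7) / (1 − 0.8400)] ≈ 43.8542 million.

$43.85 million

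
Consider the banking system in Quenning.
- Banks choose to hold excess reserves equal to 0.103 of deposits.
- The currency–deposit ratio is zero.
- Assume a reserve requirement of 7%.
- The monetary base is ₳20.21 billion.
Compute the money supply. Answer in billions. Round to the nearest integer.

The money multiplier is m = 1 / (rr + e) = 1 / (0.07 + 0.103) ≈ 5.7803.
So M = m × MB = 5.7803 × 20.21 ≈ 116.8199 billion.

₳117 billion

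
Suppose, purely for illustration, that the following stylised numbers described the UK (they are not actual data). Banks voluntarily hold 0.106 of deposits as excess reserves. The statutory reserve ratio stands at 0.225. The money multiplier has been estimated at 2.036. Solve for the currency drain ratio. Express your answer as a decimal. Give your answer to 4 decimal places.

0.3148

Using m = 2.036. From m = (1 + c)/(c + rr + e), rearranging gives 1 + c = m·(c + rr + e), so c·(1 − m) = m·(rr + e) − 1.
Hence c = [m·(rr + e) − 1]/(1 − m) = [2.036 × (0.225 + 0.106) − 1] / (1 − 2.036) ≈ 0.314753.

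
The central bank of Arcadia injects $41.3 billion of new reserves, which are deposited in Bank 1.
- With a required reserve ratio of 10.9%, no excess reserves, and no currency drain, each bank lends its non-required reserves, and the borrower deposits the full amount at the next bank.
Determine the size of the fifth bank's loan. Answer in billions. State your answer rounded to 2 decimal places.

Each bank lends a fraction (1 − rr) = 0.8910 of the deposit it receives, so Bank 5 receives 41.3·0.8910^4 and lends 41.3·0.8910^5 ≈ 23.1920 billion.

$23.19 billion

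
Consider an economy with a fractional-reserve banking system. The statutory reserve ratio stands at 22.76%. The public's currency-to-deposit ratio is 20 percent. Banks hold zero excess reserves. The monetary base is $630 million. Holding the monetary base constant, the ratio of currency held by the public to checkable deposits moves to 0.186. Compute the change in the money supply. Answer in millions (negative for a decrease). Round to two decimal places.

$38.52 million

Initially m₁ = (1 + 0.2) / (0.2276 + 0.2) ≈ 2.806361, so M₁ = 2.806361 × 630 ≈ 1768.0074 million.
After the change m₂ = (1 + 0.186) / (0.2276 + 0.186) ≈ 2.867505, so M₂ = 2.867505 × 630 ≈ 1806.5281 million.
ΔM = M₂ − M₁ = 1806.5281 − 1768.0074 = 38.5207 million.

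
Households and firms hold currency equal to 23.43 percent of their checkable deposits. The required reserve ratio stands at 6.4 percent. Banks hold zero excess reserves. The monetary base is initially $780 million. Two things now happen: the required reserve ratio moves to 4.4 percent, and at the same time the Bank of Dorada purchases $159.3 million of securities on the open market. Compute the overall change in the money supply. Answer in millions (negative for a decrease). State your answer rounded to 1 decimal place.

Before: m₁ = (1 + 0.2343) / (0.064 + 0.2343) ≈ 4.13778, MB₁ = 780, so M₁ = 4.13778 × 780 = 3227.4684 million.
After: m₂ = (1 + 0.2343) / (0.044 + 0.2343) ≈ 4.43514, MB₂ = 780 + 159.3 = 939.3, so M₂ = 4.43514 × 939.3 ≈ 4165.927 million.
ΔM = M₂ − M₁ = 4165.927 − 3227.4684 = 938.4586 million.

$938.5 million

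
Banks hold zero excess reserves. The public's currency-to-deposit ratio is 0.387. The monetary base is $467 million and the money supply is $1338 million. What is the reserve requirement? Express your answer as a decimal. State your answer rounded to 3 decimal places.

0.097

Using m = M/MB = 1338/467 ≈ 2.865096. Since m = (1 + c)/(c + rr + e), the denominator satisfies c + rr + e = (1 + c)/m = (1 + 0.387) / 2.865096 ≈ 0.484102.
With c = 0.387 and e = 0, the reserve requirement is 0.484102 − 0.387 − 0 = 0.097102.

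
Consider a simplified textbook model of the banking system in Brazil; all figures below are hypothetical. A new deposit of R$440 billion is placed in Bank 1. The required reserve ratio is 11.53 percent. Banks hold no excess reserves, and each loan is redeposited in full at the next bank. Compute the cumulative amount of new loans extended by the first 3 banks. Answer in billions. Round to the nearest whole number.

Bank i lends (1 − rr)^i of the original deposit: Bank 1 lends 440·0.8847 = 389.2680, Bank 2 lends 440·0.8847² ≈ 344.3854, and so on.
Summing a geometric series: total = 440·[0.8847·(1 − 0.8847^3) / (1 − 0.8847)] ≈ 1038.3312 billion.

R$1038 billion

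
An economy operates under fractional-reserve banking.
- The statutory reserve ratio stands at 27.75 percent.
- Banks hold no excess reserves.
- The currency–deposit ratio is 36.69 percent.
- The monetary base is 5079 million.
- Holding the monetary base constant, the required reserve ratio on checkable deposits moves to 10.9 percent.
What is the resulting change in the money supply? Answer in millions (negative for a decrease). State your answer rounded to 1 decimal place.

3814.6 million

Initially m₁ = (1 + 0.3669) / (0.2775 + 0.3669) ≈ 2.121198, so M₁ = 2.121198 × 5079 ≈ 10773.5646 million.
After the change m₂ = (1 + 0.3669) / (0.109 + 0.3669) ≈ 2.872242, so M₂ = 2.872242 × 5079 ≈ 14588.1171 million.
ΔM = M₂ − M₁ = 14588.1171 − 10773.5646 = 3814.5525 million.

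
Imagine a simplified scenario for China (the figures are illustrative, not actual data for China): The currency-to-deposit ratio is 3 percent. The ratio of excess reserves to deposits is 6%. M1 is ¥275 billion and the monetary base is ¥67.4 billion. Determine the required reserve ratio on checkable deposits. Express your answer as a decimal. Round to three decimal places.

0.162

Using m = M/MB = 275/67.4 ≈ 4.080119. Since m = (1 + c)/(c + rr + e), the denominator satisfies c + rr + e = (1 + c)/m = (1 + 0.03) / 4.080119 ≈ 0.252444.
With c = 0.03 and e = 0.06, the required reserve ratio on checkable deposits is 0.252444 − 0.03 − 0.06 = 0.162444.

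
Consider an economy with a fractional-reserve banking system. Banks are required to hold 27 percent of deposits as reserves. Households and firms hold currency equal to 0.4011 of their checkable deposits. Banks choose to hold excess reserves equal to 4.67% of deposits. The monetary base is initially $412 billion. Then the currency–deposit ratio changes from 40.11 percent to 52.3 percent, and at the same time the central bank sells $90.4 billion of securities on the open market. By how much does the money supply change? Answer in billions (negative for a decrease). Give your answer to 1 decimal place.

Before: m₁ = (1 + 0.4011) / (0.27 + 0.0467 + 0.4011) ≈ 1.95194, MB₁ = 412, so M₁ = 1.95194 × 412 ≈ 804.1993 billion.
After: m₂ = (1 + 0.523) / (0.27 + 0.0467 + 0.523) ≈ 1.81374, MB₂ = 412 − 90.4 = 321.6, so M₂ = 1.81374 × 321.6 ≈ 583.2988 billion.
ΔM = M₂ − M₁ = 583.2988 − 804.1993 = -220.9005 billion.

-220.9 billion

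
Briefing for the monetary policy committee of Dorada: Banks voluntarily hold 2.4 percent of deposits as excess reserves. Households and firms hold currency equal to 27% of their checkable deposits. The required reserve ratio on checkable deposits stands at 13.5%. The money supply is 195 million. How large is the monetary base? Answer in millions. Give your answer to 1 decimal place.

65.9 million

The money multiplier is m = (1 + c) / (rr + e + c) = (1 + 0.27) / (0.135 + 0.024 + 0.27) ≈ 2.96037.
MB = M / m = 195 / 2.96037 ≈ 65.8701 million.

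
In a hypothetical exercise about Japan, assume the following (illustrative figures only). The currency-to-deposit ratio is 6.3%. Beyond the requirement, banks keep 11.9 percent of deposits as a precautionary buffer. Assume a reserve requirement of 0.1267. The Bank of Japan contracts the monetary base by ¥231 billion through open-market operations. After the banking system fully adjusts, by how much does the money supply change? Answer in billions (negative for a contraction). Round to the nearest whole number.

The money multiplier is m = (1 + c) / (rr + e + c) = (1 + 0.063) / (0.1267 + 0.119 + 0.063) ≈ 3.4435.
The sale removes 231 billion of base, so ΔM = m × ΔMB = 3.4435 × (−231) = -795.4485 billion.

-795 billion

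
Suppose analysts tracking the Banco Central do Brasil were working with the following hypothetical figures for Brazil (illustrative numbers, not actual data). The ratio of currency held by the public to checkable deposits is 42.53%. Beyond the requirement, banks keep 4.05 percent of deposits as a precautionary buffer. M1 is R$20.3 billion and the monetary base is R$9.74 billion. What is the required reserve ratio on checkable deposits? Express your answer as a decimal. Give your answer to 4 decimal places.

0.2181

Using m = M/MB = 20.3/9.74 ≈ 2.084189. Since m = (1 + c)/(c + rr + e), the denominator satisfies c + rr + e = (1 + c)/m = (1 + 0.4253) / 2.084189 ≈ 0.683863.
With c = 0.4253 and e = 0.0405, the required reserve ratio on checkable deposits is 0.683863 − 0.4253 − 0.0405 = 0.218063.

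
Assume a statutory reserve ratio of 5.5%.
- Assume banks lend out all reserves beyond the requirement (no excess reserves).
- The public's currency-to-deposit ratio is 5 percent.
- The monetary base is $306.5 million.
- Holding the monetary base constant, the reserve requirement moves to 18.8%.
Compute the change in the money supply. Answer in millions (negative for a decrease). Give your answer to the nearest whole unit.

-1713 million

Initially m₁ = (1 + 0.05) / (0.055 + 0.05) = 10, so M₁ = 10 × 306.5 = 3065 million.
After the change m₂ = (1 + 0.05) / (0.188 + 0.05) ≈ 4.4118, so M₂ = 4.4118 × 306.5 = 1352.2167 million.
ΔM = M₂ − M₁ = 1352.2167 − 3065 = -1712.7833 million.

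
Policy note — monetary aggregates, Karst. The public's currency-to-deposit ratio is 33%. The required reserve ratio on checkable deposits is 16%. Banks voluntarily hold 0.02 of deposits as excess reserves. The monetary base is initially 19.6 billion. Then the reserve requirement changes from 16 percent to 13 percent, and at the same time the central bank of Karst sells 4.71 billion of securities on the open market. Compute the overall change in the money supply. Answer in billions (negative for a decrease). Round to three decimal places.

Before: m₁ = (1 + 0.33) / (0.16 + 0.02 + 0.33) ≈ 2.607843, MB₁ = 19.6, so M₁ = 2.607843 × 19.6 ≈ 51.1137 billion.
After: m₂ = (1 + 0.33) / (0.13 + 0.02 + 0.33) ≈ 2.770833, MB₂ = 19.6 − 4.71 = 14.89, so M₂ = 2.770833 × 14.89 ≈ 41.2577 billion.
ΔM = M₂ − M₁ = 41.2577 − 51.1137 = -9.856 billion.

-9.856 billion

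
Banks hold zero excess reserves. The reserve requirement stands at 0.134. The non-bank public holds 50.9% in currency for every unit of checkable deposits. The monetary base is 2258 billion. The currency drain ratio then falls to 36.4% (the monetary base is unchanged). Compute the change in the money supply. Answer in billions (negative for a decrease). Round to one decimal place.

885.5 billion

Initially m₁ = (1 + 0.509) / (0.134 + 0.509) ≈ 2.346812, so M₁ = 2.346812 × 2258 ≈ 5299.1015 billion.
After the change m₂ = (1 + 0.364) / (0.134 + 0.364) ≈ 2.738956, so M₂ = 2.738956 × 2258 ≈ 6184.5626 billion.
ΔM = M₂ − M₁ = 6184.5626 − 5299.1015 = 885.4611 billion.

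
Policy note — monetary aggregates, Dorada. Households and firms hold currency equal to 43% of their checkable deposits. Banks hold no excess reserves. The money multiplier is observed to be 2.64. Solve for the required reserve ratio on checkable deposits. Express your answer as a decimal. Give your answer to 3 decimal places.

Using m = 2.64. Since m = (1 + c)/(c + rr + e), the denominator satisfies c + rr + e = (1 + c)/m = (1 + 0.43) / 2.64 ≈ 0.541667.
With c = 0.43 and e = 0, the required reserve ratio on checkable deposits is 0.541667 − 0.43 − 0 = 0.111667.

0.112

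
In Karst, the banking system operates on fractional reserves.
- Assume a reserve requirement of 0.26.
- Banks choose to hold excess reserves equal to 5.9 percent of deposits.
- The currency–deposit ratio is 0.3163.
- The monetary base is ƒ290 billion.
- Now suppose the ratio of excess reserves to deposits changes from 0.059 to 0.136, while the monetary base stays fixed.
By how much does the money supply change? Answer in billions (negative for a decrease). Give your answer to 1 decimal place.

Initially m₁ = (1 + 0.3163) / (0.26 + 0.059 + 0.3163) ≈ 2.07193, so M₁ = 2.07193 × 290 = 600.8597 billion.
After the change m₂ = (1 + 0.3163) / (0.26 + 0.136 + 0.3163) ≈ 1.84796, so M₂ = 1.84796 × 290 = 535.9084 billion.
ΔM = M₂ − M₁ = 535.9084 − 600.8597 = -64.9513 billion.

-65.0 billion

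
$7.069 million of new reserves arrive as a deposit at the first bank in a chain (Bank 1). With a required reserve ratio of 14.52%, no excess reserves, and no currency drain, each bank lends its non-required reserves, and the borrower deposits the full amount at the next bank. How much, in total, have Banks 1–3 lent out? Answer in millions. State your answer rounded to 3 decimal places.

$15.623 million

Bank i lends (1 − rr)^i of the original deposit: Bank 1 lends 7.069·0.8548 ≈ 6.0426, Bank 2 lends 7.069·0.8548² ≈ 5.1652, and so on.
Summing a geometric series: total = 7.069·[0.8548·(1 − 0.8548^3) / (1 − 0.8548)] ≈ 15.6230 million.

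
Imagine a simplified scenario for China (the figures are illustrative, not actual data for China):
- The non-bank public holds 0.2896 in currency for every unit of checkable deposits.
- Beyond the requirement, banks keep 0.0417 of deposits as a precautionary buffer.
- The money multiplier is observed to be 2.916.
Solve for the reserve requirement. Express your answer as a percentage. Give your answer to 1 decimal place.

11.1%

Using m = 2.916. Since m = (1 + c)/(c + rr + e), the denominator satisfies c + rr + e = (1 + c)/m = (1 + 0.2896) / 2.916 ≈ 0.442250.
With c = 0.2896 and e = 0.0417, the reserve requirement is 0.442250 − 0.2896 − 0.0417 = 0.11095.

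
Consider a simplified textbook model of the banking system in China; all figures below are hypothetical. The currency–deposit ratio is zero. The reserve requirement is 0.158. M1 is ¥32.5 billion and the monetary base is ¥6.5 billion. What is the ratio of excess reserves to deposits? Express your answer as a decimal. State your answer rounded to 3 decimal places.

0.042

Using m = M/MB = 32.5/6.5 = 5.000000. Since m = (1 + c)/(c + rr + e), the denominator satisfies c + rr + e = (1 + c)/m = (1 + 0) / 5.000000 = 0.200000.
With c = 0 and rr = 0.158, the ratio of excess reserves to deposits is 0.200000 − 0 − 0.158 = 0.042.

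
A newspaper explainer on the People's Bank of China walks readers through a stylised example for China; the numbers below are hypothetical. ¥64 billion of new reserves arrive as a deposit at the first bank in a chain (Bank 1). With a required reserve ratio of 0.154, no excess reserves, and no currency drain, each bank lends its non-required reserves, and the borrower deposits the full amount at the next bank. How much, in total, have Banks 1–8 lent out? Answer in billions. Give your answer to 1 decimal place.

Bank i lends (1 − rr)^i of the original deposit: Bank 1 lends 64·0.8460 = 54.1440, Bank 2 lends 64·0.8460² ≈ 45.8058, and so on.
Summing a geometric series: total = 64·[0.8460·(1 − 0.8460^8) / (1 − 0.8460)] ≈ 259.3289 billion.

¥259.3 billion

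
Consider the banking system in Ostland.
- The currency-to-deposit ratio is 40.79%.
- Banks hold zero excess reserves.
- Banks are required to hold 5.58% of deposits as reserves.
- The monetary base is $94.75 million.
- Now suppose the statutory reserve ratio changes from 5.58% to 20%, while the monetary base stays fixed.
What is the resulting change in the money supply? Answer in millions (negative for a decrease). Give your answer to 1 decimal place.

Initially m₁ = (1 + 0.4079) / (0.0558 + 0.4079) ≈ 3.0362, so M₁ = 3.0362 × 94.75 ≈ 287.68 million.
After the change m₂ = (1 + 0.4079) / (0.2 + 0.4079) ≈ 2.3160, so M₂ = 2.3160 × 94.75 = 219.441 million.
ΔM = M₂ − M₁ = 219.441 − 287.68 = -68.239 million.

-68.2 million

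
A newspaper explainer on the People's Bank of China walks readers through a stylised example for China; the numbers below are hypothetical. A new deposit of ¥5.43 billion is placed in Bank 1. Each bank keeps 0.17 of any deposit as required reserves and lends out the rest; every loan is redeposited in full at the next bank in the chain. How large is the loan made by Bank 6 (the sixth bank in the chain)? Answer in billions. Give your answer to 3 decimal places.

¥1.775 billion

Each bank lends a fraction (1 − rr) = 0.8300 of the deposit it receives, so Bank 6 receives 5.43·0.8300^5 and lends 5.43·0.8300^6 ≈ 1.7753 billion.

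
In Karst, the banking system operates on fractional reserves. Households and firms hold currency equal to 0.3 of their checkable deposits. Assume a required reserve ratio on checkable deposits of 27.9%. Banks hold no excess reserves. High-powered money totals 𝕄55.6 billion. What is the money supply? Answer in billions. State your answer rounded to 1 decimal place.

𝕄124.8 billion

The money multiplier is m = (1 + c) / (rr + c) = (1 + 0.3) / (0.279 + 0.3) ≈ 2.2453.
So M = m × MB = 2.2453 × 55.6 ≈ 124.8387 billion.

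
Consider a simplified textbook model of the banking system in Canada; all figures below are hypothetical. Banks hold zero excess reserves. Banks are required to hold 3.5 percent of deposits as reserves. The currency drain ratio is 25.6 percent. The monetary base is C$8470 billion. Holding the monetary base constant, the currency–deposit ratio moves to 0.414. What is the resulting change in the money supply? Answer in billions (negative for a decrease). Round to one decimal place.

Initially m₁ = (1 + 0.256) / (0.035 + 0.256) ≈ 4.316151, so M₁ = 4.316151 × 8470 ≈ 36557.799 billion.
After the change m₂ = (1 + 0.414) / (0.035 + 0.414) ≈ 3.149220, so M₂ = 3.149220 × 8470 = 26673.8934 billion.
ΔM = M₂ − M₁ = 26673.8934 − 36557.799 = -9883.9056 billion.

-9883.9 billion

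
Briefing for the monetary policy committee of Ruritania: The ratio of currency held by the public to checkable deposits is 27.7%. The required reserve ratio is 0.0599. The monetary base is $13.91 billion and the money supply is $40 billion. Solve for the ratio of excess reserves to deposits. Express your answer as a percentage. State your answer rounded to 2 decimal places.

10.72%

Using m = M/MB = 40/13.91 ≈ 2.875629. Since m = (1 + c)/(c + rr + e), the denominator satisfies c + rr + e = (1 + c)/m = (1 + 0.277) / 2.875629 ≈ 0.444077.
With c = 0.277 and rr = 0.0599, the ratio of excess reserves to deposits is 0.444077 − 0.277 − 0.0599 = 0.107177.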